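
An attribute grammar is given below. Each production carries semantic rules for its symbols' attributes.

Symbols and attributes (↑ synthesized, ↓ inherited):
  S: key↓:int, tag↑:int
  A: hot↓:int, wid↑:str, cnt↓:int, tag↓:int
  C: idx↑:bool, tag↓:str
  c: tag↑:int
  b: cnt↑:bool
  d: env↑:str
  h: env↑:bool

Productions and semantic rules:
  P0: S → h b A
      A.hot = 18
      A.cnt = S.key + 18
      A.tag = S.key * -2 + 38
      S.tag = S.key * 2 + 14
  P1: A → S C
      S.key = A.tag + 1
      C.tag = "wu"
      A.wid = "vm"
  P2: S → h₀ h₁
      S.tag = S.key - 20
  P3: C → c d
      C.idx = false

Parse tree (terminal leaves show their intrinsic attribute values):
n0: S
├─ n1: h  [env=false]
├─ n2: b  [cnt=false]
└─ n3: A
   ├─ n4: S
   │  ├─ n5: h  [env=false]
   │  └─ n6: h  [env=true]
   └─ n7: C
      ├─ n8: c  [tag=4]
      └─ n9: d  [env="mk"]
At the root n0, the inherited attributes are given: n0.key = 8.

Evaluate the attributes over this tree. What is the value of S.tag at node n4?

3

1. n0.key = 8  [given at root]
2. n1.env = false  [terminal]
3. n2.cnt = false  [terminal]
4. n3.hot = 18  [18]
5. n3.cnt = 26  [S.key + 18]
6. n3.tag = 22  [S.key * -2 + 38]
7. n4.key = 23  [A.tag + 1]
8. n5.env = false  [terminal]
9. n6.env = true  [terminal]
10. n4.tag = 3  [S.key - 20]
11. n7.tag = "wu"  ["wu"]
12. n8.tag = 4  [terminal]
13. n9.env = "mk"  [terminal]
14. n7.idx = false  [false]
15. n3.wid = "vm"  ["vm"]
16. n0.tag = 30  [S.key * 2 + 14]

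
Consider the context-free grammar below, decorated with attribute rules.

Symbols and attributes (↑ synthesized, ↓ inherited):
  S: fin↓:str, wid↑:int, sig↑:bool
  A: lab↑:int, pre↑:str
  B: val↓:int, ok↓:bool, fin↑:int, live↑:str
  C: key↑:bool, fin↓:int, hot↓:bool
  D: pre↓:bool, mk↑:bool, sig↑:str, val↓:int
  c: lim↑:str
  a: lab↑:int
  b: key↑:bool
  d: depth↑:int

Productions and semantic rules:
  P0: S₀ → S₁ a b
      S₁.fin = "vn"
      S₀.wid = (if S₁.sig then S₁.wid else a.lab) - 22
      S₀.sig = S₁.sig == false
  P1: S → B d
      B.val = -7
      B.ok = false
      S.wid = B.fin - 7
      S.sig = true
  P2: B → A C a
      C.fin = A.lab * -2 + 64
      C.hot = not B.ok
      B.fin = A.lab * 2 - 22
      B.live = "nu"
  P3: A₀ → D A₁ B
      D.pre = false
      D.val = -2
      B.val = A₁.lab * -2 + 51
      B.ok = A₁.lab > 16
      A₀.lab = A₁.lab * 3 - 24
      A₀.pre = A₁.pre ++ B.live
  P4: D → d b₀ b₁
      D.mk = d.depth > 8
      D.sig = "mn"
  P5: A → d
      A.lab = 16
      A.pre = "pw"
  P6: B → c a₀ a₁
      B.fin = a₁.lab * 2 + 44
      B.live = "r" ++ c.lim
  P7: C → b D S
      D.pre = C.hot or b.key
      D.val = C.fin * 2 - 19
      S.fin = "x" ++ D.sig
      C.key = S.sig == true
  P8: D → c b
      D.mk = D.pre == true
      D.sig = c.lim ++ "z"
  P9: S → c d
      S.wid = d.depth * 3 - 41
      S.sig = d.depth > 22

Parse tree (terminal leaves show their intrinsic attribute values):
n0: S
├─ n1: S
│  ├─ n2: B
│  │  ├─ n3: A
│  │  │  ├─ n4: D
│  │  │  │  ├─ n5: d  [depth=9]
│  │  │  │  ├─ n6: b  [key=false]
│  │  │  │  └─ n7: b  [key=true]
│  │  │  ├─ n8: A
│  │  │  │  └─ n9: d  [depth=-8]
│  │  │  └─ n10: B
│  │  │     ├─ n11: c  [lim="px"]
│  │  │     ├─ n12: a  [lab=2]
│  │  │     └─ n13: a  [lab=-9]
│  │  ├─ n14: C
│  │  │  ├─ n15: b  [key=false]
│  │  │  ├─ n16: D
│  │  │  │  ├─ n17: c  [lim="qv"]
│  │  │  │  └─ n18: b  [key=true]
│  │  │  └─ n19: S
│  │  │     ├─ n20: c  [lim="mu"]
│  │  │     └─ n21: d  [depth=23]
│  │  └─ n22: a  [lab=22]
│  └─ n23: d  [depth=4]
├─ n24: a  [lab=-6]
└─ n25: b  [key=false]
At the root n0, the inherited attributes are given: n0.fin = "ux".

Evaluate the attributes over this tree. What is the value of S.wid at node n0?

1. n0.fin = "ux"  [given at root]
2. n1.fin = "vn"  ["vn"]
3. n2.val = -7  [-7]
4. n2.ok = false  [false]
5. n4.pre = false  [false]
6. n4.val = -2  [-2]
7. n5.depth = 9  [terminal]
8. n6.key = false  [terminal]
9. n7.key = true  [terminal]
10. n4.mk = true  [d.depth > 8]
11. n4.sig = "mn"  ["mn"]
12. n9.depth = -8  [terminal]
13. n8.lab = 16  [16]
14. n8.pre = "pw"  ["pw"]
15. n10.val = 19  [A₁.lab * -2 + 51]
16. n10.ok = false  [A₁.lab > 16]
17. n11.lim = "px"  [terminal]
18. n12.lab = 2  [terminal]
19. n13.lab = -9  [terminal]
20. n10.fin = 26  [a₁.lab * 2 + 44]
21. n10.live = "rpx"  ["r" ++ c.lim]
22. n3.lab = 24  [A₁.lab * 3 - 24]
23. n3.pre = "pwrpx"  [A₁.pre ++ B.live]
24. n14.fin = 16  [A.lab * -2 + 64]
25. n14.hot = true  [not B.ok]
26. n15.key = false  [terminal]
27. n16.pre = true  [C.hot or b.key]
28. n16.val = 13  [C.fin * 2 - 19]
29. n17.lim = "qv"  [terminal]
30. n18.key = true  [terminal]
31. n16.mk = true  [D.pre == true]
32. n16.sig = "qvz"  [c.lim ++ "z"]
33. n19.fin = "xqvz"  ["x" ++ D.sig]
34. n20.lim = "mu"  [terminal]
35. n21.depth = 23  [terminal]
36. n19.wid = 28  [d.depth * 3 - 41]
37. n19.sig = true  [d.depth > 22]
38. n14.key = true  [S.sig == true]
39. n22.lab = 22  [terminal]
40. n2.fin = 26  [A.lab * 2 - 22]
41. n2.live = "nu"  ["nu"]
42. n23.depth = 4  [terminal]
43. n1.wid = 19  [B.fin - 7]
44. n1.sig = true  [true]
45. n24.lab = -6  [terminal]
46. n25.key = false  [terminal]
47. n0.wid = -3  [(if S₁.sig then S₁.wid else a.lab) - 22]
48. n0.sig = false  [S₁.sig == false]

-3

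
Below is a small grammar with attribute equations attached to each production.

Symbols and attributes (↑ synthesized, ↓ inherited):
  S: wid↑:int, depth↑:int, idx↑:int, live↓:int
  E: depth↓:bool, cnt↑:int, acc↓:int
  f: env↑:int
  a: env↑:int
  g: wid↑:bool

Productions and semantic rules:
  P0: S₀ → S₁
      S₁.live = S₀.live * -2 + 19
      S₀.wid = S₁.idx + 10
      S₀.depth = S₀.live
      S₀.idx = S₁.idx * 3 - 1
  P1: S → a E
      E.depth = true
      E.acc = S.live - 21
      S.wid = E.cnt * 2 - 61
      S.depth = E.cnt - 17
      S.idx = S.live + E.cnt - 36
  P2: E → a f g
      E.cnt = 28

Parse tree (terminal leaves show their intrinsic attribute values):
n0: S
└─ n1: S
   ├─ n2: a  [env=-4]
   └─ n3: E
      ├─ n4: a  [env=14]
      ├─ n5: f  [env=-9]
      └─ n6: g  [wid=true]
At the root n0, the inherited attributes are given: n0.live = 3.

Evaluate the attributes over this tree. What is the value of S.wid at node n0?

15

1. n0.live = 3  [given at root]
2. n1.live = 13  [S₀.live * -2 + 19]
3. n2.env = -4  [terminal]
4. n3.depth = true  [true]
5. n3.acc = -8  [S.live - 21]
6. n4.env = 14  [terminal]
7. n5.env = -9  [terminal]
8. n6.wid = true  [terminal]
9. n3.cnt = 28  [28]
10. n1.wid = -5  [E.cnt * 2 - 61]
11. n1.depth = 11  [E.cnt - 17]
12. n1.idx = 5  [S.live + E.cnt - 36]
13. n0.wid = 15  [S₁.idx + 10]
14. n0.depth = 3  [S₀.live]
15. n0.idx = 14  [S₁.idx * 3 - 1]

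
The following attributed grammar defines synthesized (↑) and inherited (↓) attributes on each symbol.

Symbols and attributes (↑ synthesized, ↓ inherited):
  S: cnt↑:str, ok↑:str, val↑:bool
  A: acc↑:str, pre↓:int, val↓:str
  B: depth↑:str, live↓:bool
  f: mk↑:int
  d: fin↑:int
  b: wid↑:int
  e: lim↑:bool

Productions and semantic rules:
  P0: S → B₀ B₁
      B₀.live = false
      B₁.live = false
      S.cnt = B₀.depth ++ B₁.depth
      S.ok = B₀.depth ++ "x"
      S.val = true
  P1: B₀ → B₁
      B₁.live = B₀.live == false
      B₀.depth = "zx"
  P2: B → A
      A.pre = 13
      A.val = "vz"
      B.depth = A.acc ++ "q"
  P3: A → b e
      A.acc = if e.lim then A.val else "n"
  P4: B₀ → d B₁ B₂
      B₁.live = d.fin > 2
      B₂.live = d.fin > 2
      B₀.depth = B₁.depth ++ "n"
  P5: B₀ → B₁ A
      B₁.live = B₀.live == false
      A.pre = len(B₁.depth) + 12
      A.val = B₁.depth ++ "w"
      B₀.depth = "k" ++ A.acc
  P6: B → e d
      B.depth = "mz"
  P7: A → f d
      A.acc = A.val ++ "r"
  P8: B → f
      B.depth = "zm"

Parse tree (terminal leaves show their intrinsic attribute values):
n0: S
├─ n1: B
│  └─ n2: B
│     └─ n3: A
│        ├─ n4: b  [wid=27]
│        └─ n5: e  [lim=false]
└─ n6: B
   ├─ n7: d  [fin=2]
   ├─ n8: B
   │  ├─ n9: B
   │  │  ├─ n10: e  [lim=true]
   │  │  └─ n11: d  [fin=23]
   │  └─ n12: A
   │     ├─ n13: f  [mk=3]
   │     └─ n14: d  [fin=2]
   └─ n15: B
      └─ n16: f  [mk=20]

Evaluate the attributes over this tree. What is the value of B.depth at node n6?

1. n1.live = false  [false]
2. n2.live = true  [B₀.live == false]
3. n3.pre = 13  [13]
4. n3.val = "vz"  ["vz"]
5. n4.wid = 27  [terminal]
6. n5.lim = false  [terminal]
7. n3.acc = "n"  [if e.lim then A.val else "n"]
8. n2.depth = "nq"  [A.acc ++ "q"]
9. n1.depth = "zx"  ["zx"]
10. n6.live = false  [false]
11. n7.fin = 2  [terminal]
12. n8.live = false  [d.fin > 2]
13. n9.live = true  [B₀.live == false]
14. n10.lim = true  [terminal]
15. n11.fin = 23  [terminal]
16. n9.depth = "mz"  ["mz"]
17. n12.pre = 14  [len(B₁.depth) + 12]
18. n12.val = "mzw"  [B₁.depth ++ "w"]
19. n13.mk = 3  [terminal]
20. n14.fin = 2  [terminal]
21. n12.acc = "mzwr"  [A.val ++ "r"]
22. n8.depth = "kmzwr"  ["k" ++ A.acc]
23. n15.live = false  [d.fin > 2]
24. n16.mk = 20  [terminal]
25. n15.depth = "zm"  ["zm"]
26. n6.depth = "kmzwrn"  [B₁.depth ++ "n"]
27. n0.cnt = "zxkmzwrn"  [B₀.depth ++ B₁.depth]
28. n0.ok = "zxx"  [B₀.depth ++ "x"]
29. n0.val = true  [true]

"kmzwrn"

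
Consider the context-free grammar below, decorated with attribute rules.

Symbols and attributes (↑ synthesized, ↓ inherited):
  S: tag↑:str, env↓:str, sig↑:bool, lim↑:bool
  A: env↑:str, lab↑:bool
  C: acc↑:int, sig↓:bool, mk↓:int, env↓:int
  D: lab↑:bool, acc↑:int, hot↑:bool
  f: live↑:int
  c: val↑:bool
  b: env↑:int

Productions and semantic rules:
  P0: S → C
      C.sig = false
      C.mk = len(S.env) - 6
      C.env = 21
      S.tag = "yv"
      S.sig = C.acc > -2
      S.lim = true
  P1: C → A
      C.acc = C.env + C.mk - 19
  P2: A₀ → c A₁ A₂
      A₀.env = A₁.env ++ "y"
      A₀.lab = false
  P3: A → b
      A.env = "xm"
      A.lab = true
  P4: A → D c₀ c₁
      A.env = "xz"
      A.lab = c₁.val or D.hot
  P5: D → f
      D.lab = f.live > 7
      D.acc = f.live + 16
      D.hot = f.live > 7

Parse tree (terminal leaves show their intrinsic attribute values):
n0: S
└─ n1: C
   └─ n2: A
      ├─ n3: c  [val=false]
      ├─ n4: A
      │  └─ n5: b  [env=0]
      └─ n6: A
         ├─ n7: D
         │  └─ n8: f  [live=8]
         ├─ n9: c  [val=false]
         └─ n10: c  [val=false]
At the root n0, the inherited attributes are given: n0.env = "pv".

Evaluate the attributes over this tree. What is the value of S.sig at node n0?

1. n0.env = "pv"  [given at root]
2. n1.sig = false  [false]
3. n1.mk = -4  [len(S.env) - 6]
4. n1.env = 21  [21]
5. n3.val = false  [terminal]
6. n5.env = 0  [terminal]
7. n4.env = "xm"  ["xm"]
8. n4.lab = true  [true]
9. n8.live = 8  [terminal]
10. n7.lab = true  [f.live > 7]
11. n7.acc = 24  [f.live + 16]
12. n7.hot = true  [f.live > 7]
13. n9.val = false  [terminal]
14. n10.val = false  [terminal]
15. n6.env = "xz"  ["xz"]
16. n6.lab = true  [c₁.val or D.hot]
17. n2.env = "xmy"  [A₁.env ++ "y"]
18. n2.lab = false  [false]
19. n1.acc = -2  [C.env + C.mk - 19]
20. n0.tag = "yv"  ["yv"]
21. n0.sig = false  [C.acc > -2]
22. n0.lim = true  [true]

false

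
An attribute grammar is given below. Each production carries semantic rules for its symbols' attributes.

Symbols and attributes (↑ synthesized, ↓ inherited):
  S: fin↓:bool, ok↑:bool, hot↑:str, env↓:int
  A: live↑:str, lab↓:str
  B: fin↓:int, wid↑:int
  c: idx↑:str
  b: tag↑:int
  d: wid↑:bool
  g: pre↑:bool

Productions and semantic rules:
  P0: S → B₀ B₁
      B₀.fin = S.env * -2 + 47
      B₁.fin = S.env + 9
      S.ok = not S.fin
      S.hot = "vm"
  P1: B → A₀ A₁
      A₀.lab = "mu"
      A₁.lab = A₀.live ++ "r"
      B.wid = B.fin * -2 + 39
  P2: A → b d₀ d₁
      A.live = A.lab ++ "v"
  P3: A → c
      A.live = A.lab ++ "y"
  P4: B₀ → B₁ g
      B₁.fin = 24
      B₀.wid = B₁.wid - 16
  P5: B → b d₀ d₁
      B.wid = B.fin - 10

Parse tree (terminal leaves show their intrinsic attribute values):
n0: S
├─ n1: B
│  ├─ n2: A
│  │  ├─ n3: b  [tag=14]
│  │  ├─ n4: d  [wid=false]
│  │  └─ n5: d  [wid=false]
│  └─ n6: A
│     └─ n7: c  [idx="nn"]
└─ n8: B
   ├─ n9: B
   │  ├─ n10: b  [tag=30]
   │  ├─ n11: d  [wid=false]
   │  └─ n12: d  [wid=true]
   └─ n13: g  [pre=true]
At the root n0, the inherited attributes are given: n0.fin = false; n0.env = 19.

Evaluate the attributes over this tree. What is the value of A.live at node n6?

1. n0.fin = false  [given at root]
2. n0.env = 19  [given at root]
3. n1.fin = 9  [S.env * -2 + 47]
4. n2.lab = "mu"  ["mu"]
5. n3.tag = 14  [terminal]
6. n4.wid = false  [terminal]
7. n5.wid = false  [terminal]
8. n2.live = "muv"  [A.lab ++ "v"]
9. n6.lab = "muvr"  [A₀.live ++ "r"]
10. n7.idx = "nn"  [terminal]
11. n6.live = "muvry"  [A.lab ++ "y"]
12. n1.wid = 21  [B.fin * -2 + 39]
13. n8.fin = 28  [S.env + 9]
14. n9.fin = 24  [24]
15. n10.tag = 30  [terminal]
16. n11.wid = false  [terminal]
17. n12.wid = true  [terminal]
18. n9.wid = 14  [B.fin - 10]
19. n13.pre = true  [terminal]
20. n8.wid = -2  [B₁.wid - 16]
21. n0.ok = true  [not S.fin]
22. n0.hot = "vm"  ["vm"]

"muvry"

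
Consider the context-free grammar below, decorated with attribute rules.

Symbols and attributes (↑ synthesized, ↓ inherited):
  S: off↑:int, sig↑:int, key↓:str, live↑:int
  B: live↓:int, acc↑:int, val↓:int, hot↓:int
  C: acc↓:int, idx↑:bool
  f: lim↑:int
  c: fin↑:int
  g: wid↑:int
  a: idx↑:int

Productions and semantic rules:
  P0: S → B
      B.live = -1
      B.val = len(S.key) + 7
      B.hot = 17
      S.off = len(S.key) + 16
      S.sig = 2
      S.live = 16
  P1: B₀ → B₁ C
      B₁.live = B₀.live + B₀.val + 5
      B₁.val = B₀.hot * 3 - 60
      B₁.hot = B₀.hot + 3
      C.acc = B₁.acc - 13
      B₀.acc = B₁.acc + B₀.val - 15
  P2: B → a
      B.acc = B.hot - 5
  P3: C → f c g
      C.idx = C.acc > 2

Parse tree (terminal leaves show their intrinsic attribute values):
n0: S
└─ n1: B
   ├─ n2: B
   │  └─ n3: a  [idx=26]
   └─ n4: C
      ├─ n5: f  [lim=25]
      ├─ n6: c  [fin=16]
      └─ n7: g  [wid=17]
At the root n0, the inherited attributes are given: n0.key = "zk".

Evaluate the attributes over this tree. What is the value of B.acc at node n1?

9

1. n0.key = "zk"  [given at root]
2. n1.live = -1  [-1]
3. n1.val = 9  [len(S.key) + 7]
4. n1.hot = 17  [17]
5. n2.live = 13  [B₀.live + B₀.val + 5]
6. n2.val = -9  [B₀.hot * 3 - 60]
7. n2.hot = 20  [B₀.hot + 3]
8. n3.idx = 26  [terminal]
9. n2.acc = 15  [B.hot - 5]
10. n4.acc = 2  [B₁.acc - 13]
11. n5.lim = 25  [terminal]
12. n6.fin = 16  [terminal]
13. n7.wid = 17  [terminal]
14. n4.idx = false  [C.acc > 2]
15. n1.acc = 9  [B₁.acc + B₀.val - 15]
16. n0.off = 18  [len(S.key) + 16]
17. n0.sig = 2  [2]
18. n0.live = 16  [16]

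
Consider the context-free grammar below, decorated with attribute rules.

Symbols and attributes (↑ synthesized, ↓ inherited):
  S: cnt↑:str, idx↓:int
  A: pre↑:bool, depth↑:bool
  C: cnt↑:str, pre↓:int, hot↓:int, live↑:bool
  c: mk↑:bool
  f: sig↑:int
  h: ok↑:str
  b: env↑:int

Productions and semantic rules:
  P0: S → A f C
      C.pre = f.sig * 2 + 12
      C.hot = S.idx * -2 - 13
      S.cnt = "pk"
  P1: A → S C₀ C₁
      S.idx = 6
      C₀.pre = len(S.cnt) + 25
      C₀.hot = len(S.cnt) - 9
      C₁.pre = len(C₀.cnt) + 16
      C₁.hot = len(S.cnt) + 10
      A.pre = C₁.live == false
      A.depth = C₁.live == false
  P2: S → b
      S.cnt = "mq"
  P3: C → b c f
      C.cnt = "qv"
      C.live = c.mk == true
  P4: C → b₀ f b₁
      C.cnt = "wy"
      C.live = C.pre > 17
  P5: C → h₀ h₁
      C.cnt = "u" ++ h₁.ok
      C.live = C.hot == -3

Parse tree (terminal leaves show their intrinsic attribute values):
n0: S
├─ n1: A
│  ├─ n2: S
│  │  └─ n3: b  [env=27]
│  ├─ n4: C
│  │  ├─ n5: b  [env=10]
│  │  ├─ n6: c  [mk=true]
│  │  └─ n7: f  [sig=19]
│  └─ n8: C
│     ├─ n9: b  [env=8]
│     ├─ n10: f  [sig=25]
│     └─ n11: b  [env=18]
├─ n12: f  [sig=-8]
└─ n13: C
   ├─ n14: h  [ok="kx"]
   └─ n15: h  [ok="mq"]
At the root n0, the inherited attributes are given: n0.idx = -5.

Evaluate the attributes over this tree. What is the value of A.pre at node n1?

1. n0.idx = -5  [given at root]
2. n2.idx = 6  [6]
3. n3.env = 27  [terminal]
4. n2.cnt = "mq"  ["mq"]
5. n4.pre = 27  [len(S.cnt) + 25]
6. n4.hot = -7  [len(S.cnt) - 9]
7. n5.env = 10  [terminal]
8. n6.mk = true  [terminal]
9. n7.sig = 19  [terminal]
10. n4.cnt = "qv"  ["qv"]
11. n4.live = true  [c.mk == true]
12. n8.pre = 18  [len(C₀.cnt) + 16]
13. n8.hot = 12  [len(S.cnt) + 10]
14. n9.env = 8  [terminal]
15. n10.sig = 25  [terminal]
16. n11.env = 18  [terminal]
17. n8.cnt = "wy"  ["wy"]
18. n8.live = true  [C.pre > 17]
19. n1.pre = false  [C₁.live == false]
20. n1.depth = false  [C₁.live == false]
21. n12.sig = -8  [terminal]
22. n13.pre = -4  [f.sig * 2 + 12]
23. n13.hot = -3  [S.idx * -2 - 13]
24. n14.ok = "kx"  [terminal]
25. n15.ok = "mq"  [terminal]
26. n13.cnt = "umq"  ["u" ++ h₁.ok]
27. n13.live = true  [C.hot == -3]
28. n0.cnt = "pk"  ["pk"]

false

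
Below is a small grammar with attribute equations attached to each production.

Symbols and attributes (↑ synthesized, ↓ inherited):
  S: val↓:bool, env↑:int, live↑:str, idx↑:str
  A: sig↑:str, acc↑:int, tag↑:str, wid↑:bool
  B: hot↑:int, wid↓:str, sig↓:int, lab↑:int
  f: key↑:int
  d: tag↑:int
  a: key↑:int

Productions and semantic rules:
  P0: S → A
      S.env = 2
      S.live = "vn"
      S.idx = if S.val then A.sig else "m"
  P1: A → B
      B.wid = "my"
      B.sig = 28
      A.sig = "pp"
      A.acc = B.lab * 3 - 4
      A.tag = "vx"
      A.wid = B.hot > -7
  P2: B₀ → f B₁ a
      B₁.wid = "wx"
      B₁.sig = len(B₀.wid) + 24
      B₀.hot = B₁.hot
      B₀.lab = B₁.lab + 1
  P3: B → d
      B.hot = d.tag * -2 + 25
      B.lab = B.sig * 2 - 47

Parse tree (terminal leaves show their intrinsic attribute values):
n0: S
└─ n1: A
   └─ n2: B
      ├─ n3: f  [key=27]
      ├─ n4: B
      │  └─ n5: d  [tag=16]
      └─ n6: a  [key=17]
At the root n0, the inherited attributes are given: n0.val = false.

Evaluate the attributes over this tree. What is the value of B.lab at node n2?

1. n0.val = false  [given at root]
2. n2.wid = "my"  ["my"]
3. n2.sig = 28  [28]
4. n3.key = 27  [terminal]
5. n4.wid = "wx"  ["wx"]
6. n4.sig = 26  [len(B₀.wid) + 24]
7. n5.tag = 16  [terminal]
8. n4.hot = -7  [d.tag * -2 + 25]
9. n4.lab = 5  [B.sig * 2 - 47]
10. n6.key = 17  [terminal]
11. n2.hot = -7  [B₁.hot]
12. n2.lab = 6  [B₁.lab + 1]
13. n1.sig = "pp"  ["pp"]
14. n1.acc = 14  [B.lab * 3 - 4]
15. n1.tag = "vx"  ["vx"]
16. n1.wid = false  [B.hot > -7]
17. n0.env = 2  [2]
18. n0.live = "vn"  ["vn"]
19. n0.idx = "m"  [if S.val then A.sig else "m"]

6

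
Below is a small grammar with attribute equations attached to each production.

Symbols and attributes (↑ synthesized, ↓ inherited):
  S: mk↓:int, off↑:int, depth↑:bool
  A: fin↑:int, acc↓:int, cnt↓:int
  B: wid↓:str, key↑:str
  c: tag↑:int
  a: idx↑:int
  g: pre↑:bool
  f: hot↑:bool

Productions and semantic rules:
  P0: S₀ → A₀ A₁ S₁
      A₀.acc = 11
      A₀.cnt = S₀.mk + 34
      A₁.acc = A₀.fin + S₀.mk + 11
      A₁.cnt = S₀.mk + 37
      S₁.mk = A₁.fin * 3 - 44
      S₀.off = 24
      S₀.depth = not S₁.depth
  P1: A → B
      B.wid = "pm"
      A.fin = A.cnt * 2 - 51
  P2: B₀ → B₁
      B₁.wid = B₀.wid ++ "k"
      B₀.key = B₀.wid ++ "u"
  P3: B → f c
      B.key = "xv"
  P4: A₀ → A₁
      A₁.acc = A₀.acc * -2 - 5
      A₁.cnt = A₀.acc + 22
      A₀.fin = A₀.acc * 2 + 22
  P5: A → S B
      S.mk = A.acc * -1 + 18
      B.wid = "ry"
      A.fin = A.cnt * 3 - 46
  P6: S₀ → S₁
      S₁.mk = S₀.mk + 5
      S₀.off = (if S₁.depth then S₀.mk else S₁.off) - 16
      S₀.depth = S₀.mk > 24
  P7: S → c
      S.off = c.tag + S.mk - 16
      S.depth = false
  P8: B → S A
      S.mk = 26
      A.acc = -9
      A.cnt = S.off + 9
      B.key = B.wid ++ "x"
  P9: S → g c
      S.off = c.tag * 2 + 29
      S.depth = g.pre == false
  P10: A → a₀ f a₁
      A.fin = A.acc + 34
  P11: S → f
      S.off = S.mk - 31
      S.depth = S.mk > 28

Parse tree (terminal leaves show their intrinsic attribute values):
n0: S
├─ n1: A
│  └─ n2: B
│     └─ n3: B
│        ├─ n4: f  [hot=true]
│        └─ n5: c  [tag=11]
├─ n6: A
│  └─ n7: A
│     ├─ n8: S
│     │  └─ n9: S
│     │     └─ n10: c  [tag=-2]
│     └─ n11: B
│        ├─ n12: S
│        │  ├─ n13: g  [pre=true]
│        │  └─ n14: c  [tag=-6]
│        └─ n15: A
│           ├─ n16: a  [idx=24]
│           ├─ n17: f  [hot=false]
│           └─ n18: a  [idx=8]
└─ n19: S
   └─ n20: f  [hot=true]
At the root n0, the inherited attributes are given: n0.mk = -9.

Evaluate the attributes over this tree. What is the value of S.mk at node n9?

30

1. n0.mk = -9  [given at root]
2. n1.acc = 11  [11]
3. n1.cnt = 25  [S₀.mk + 34]
4. n2.wid = "pm"  ["pm"]
5. n3.wid = "pmk"  [B₀.wid ++ "k"]
6. n4.hot = true  [terminal]
7. n5.tag = 11  [terminal]
8. n3.key = "xv"  ["xv"]
9. n2.key = "pmu"  [B₀.wid ++ "u"]
10. n1.fin = -1  [A.cnt * 2 - 51]
11. n6.acc = 1  [A₀.fin + S₀.mk + 11]
12. n6.cnt = 28  [S₀.mk + 37]
13. n7.acc = -7  [A₀.acc * -2 - 5]
14. n7.cnt = 23  [A₀.acc + 22]
15. n8.mk = 25  [A.acc * -1 + 18]
16. n9.mk = 30  [S₀.mk + 5]
17. n10.tag = -2  [terminal]
18. n9.off = 12  [c.tag + S.mk - 16]
19. n9.depth = false  [false]
20. n8.off = -4  [(if S₁.depth then S₀.mk else S₁.off) - 16]
21. n8.depth = true  [S₀.mk > 24]
22. n11.wid = "ry"  ["ry"]
23. n12.mk = 26  [26]
24. n13.pre = true  [terminal]
25. n14.tag = -6  [terminal]
26. n12.off = 17  [c.tag * 2 + 29]
27. n12.depth = false  [g.pre == false]
28. n15.acc = -9  [-9]
29. n15.cnt = 26  [S.off + 9]
30. n16.idx = 24  [terminal]
31. n17.hot = false  [terminal]
32. n18.idx = 8  [terminal]
33. n15.fin = 25  [A.acc + 34]
34. n11.key = "ryx"  [B.wid ++ "x"]
35. n7.fin = 23  [A.cnt * 3 - 46]
36. n6.fin = 24  [A₀.acc * 2 + 22]
37. n19.mk = 28  [A₁.fin * 3 - 44]
38. n20.hot = true  [terminal]
39. n19.off = -3  [S.mk - 31]
40. n19.depth = false  [S.mk > 28]
41. n0.off = 24  [24]
42. n0.depth = true  [not S₁.depth]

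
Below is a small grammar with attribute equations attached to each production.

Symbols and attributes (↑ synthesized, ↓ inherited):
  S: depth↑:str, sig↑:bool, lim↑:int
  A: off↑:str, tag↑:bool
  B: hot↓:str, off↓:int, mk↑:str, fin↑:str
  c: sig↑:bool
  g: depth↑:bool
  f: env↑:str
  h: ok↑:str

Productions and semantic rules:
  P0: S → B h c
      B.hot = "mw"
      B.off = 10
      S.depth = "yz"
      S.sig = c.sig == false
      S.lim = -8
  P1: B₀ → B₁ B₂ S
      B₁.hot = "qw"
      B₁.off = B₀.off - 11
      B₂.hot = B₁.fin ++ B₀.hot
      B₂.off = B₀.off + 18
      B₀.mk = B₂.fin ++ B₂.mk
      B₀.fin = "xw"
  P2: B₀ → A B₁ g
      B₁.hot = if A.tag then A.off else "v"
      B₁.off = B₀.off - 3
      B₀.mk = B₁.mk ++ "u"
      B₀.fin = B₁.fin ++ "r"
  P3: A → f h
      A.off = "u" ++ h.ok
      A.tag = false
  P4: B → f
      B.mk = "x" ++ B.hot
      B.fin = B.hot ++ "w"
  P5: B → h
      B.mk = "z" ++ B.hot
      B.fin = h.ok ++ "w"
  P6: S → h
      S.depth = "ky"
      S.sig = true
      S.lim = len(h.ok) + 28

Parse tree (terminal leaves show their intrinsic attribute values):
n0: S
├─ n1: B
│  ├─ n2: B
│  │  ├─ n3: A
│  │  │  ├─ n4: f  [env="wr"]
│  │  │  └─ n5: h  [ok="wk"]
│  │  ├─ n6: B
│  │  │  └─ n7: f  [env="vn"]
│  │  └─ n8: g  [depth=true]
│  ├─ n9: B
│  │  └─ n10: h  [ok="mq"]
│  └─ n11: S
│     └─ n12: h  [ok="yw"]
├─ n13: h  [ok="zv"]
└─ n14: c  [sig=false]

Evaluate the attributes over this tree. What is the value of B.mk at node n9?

1. n1.hot = "mw"  ["mw"]
2. n1.off = 10  [10]
3. n2.hot = "qw"  ["qw"]
4. n2.off = -1  [B₀.off - 11]
5. n4.env = "wr"  [terminal]
6. n5.ok = "wk"  [terminal]
7. n3.off = "uwk"  ["u" ++ h.ok]
8. n3.tag = false  [false]
9. n6.hot = "v"  [if A.tag then A.off else "v"]
10. n6.off = -4  [B₀.off - 3]
11. n7.env = "vn"  [terminal]
12. n6.mk = "xv"  ["x" ++ B.hot]
13. n6.fin = "vw"  [B.hot ++ "w"]
14. n8.depth = true  [terminal]
15. n2.mk = "xvu"  [B₁.mk ++ "u"]
16. n2.fin = "vwr"  [B₁.fin ++ "r"]
17. n9.hot = "vwrmw"  [B₁.fin ++ B₀.hot]
18. n9.off = 28  [B₀.off + 18]
19. n10.ok = "mq"  [terminal]
20. n9.mk = "zvwrmw"  ["z" ++ B.hot]
21. n9.fin = "mqw"  [h.ok ++ "w"]
22. n12.ok = "yw"  [terminal]
23. n11.depth = "ky"  ["ky"]
24. n11.sig = true  [true]
25. n11.lim = 30  [len(h.ok) + 28]
26. n1.mk = "mqwzvwrmw"  [B₂.fin ++ B₂.mk]
27. n1.fin = "xw"  ["xw"]
28. n13.ok = "zv"  [terminal]
29. n14.sig = false  [terminal]
30. n0.depth = "yz"  ["yz"]
31. n0.sig = true  [c.sig == false]
32. n0.lim = -8  [-8]

"zvwrmw"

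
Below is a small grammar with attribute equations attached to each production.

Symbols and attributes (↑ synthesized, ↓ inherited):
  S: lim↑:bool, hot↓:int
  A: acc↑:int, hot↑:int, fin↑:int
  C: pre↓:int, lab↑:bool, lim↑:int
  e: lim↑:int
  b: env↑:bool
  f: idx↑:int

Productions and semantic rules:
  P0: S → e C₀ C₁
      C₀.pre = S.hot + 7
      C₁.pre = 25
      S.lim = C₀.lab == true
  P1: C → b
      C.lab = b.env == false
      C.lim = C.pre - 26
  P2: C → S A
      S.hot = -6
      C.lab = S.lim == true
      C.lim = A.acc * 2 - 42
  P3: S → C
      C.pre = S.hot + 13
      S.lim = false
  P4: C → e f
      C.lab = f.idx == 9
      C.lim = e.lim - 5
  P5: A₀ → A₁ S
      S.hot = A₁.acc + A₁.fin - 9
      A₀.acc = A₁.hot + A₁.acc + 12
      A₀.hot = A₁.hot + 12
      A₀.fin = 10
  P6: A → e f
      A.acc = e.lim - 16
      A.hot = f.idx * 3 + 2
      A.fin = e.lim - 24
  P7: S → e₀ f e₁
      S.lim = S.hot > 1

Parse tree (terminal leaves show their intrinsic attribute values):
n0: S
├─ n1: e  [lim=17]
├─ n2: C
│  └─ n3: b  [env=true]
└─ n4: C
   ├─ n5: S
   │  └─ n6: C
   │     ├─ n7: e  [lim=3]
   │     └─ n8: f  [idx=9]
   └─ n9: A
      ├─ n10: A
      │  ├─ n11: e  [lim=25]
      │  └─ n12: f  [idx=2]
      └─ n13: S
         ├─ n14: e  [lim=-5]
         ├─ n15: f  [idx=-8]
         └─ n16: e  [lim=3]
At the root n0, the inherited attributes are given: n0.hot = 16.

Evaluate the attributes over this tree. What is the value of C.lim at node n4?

16

1. n0.hot = 16  [given at root]
2. n1.lim = 17  [terminal]
3. n2.pre = 23  [S.hot + 7]
4. n3.env = true  [terminal]
5. n2.lab = false  [b.env == false]
6. n2.lim = -3  [C.pre - 26]
7. n4.pre = 25  [25]
8. n5.hot = -6  [-6]
9. n6.pre = 7  [S.hot + 13]
10. n7.lim = 3  [terminal]
11. n8.idx = 9  [terminal]
12. n6.lab = true  [f.idx == 9]
13. n6.lim = -2  [e.lim - 5]
14. n5.lim = false  [false]
15. n11.lim = 25  [terminal]
16. n12.idx = 2  [terminal]
17. n10.acc = 9  [e.lim - 16]
18. n10.hot = 8  [f.idx * 3 + 2]
19. n10.fin = 1  [e.lim - 24]
20. n13.hot = 1  [A₁.acc + A₁.fin - 9]
21. n14.lim = -5  [terminal]
22. n15.idx = -8  [terminal]
23. n16.lim = 3  [terminal]
24. n13.lim = false  [S.hot > 1]
25. n9.acc = 29  [A₁.hot + A₁.acc + 12]
26. n9.hot = 20  [A₁.hot + 12]
27. n9.fin = 10  [10]
28. n4.lab = false  [S.lim == true]
29. n4.lim = 16  [A.acc * 2 - 42]
30. n0.lim = false  [C₀.lab == true]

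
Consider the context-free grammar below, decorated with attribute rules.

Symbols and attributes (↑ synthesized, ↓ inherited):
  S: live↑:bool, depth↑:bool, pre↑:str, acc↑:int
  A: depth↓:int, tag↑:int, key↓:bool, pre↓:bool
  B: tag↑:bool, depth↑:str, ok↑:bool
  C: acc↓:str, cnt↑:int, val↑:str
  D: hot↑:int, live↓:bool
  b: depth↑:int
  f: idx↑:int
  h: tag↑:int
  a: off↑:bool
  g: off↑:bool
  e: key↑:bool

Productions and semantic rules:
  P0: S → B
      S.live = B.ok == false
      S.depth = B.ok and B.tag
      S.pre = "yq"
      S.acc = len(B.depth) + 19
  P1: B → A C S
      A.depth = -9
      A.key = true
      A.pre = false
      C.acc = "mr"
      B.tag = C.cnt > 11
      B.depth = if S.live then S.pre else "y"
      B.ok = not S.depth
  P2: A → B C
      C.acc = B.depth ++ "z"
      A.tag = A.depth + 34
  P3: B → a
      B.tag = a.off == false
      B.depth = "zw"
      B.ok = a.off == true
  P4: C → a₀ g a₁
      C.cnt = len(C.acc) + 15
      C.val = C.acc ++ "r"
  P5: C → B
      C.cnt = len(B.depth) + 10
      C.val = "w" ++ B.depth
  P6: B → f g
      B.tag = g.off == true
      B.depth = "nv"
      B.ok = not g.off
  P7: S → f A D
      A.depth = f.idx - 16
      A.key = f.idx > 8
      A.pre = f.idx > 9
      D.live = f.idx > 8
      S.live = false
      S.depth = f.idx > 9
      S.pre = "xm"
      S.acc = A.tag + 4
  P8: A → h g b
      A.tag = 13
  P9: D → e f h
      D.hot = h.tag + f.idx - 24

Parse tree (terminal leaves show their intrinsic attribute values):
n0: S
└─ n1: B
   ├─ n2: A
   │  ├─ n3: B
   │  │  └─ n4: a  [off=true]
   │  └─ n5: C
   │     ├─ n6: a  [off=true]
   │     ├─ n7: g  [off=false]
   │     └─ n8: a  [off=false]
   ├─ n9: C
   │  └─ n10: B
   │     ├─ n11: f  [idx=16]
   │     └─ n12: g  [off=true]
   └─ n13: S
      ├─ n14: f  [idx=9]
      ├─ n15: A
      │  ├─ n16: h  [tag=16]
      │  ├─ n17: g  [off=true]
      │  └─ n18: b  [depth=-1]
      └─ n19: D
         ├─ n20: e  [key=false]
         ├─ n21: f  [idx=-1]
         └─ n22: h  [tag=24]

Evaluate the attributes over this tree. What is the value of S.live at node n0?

false

1. n2.depth = -9  [-9]
2. n2.key = true  [true]
3. n2.pre = false  [false]
4. n4.off = true  [terminal]
5. n3.tag = false  [a.off == false]
6. n3.depth = "zw"  ["zw"]
7. n3.ok = true  [a.off == true]
8. n5.acc = "zwz"  [B.depth ++ "z"]
9. n6.off = true  [terminal]
10. n7.off = false  [terminal]
11. n8.off = false  [terminal]
12. n5.cnt = 18  [len(C.acc) + 15]
13. n5.val = "zwzr"  [C.acc ++ "r"]
14. n2.tag = 25  [A.depth + 34]
15. n9.acc = "mr"  ["mr"]
16. n11.idx = 16  [terminal]
17. n12.off = true  [terminal]
18. n10.tag = true  [g.off == true]
19. n10.depth = "nv"  ["nv"]
20. n10.ok = false  [not g.off]
21. n9.cnt = 12  [len(B.depth) + 10]
22. n9.val = "wnv"  ["w" ++ B.depth]
23. n14.idx = 9  [terminal]
24. n15.depth = -7  [f.idx - 16]
25. n15.key = true  [f.idx > 8]
26. n15.pre = false  [f.idx > 9]
27. n16.tag = 16  [terminal]
28. n17.off = true  [terminal]
29. n18.depth = -1  [terminal]
30. n15.tag = 13  [13]
31. n19.live = true  [f.idx > 8]
32. n20.key = false  [terminal]
33. n21.idx = -1  [terminal]
34. n22.tag = 24  [terminal]
35. n19.hot = -1  [h.tag + f.idx - 24]
36. n13.live = false  [false]
37. n13.depth = false  [f.idx > 9]
38. n13.pre = "xm"  ["xm"]
39. n13.acc = 17  [A.tag + 4]
40. n1.tag = true  [C.cnt > 11]
41. n1.depth = "y"  [if S.live then S.pre else "y"]
42. n1.ok = true  [not S.depth]
43. n0.live = false  [B.ok == false]
44. n0.depth = true  [B.ok and B.tag]
45. n0.pre = "yq"  ["yq"]
46. n0.acc = 20  [len(B.depth) + 19]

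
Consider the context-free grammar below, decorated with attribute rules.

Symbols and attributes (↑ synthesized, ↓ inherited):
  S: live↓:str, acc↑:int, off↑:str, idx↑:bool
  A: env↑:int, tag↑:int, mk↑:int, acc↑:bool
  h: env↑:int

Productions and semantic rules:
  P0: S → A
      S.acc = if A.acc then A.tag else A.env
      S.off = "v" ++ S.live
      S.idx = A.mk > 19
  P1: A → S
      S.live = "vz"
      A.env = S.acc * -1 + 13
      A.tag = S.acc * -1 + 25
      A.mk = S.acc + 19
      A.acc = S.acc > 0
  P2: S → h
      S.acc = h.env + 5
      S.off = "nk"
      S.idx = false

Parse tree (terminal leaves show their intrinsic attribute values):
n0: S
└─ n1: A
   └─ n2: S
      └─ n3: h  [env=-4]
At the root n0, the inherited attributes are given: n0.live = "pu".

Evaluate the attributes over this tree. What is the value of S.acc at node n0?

1. n0.live = "pu"  [given at root]
2. n2.live = "vz"  ["vz"]
3. n3.env = -4  [terminal]
4. n2.acc = 1  [h.env + 5]
5. n2.off = "nk"  ["nk"]
6. n2.idx = false  [false]
7. n1.env = 12  [S.acc * -1 + 13]
8. n1.tag = 24  [S.acc * -1 + 25]
9. n1.mk = 20  [S.acc + 19]
10. n1.acc = true  [S.acc > 0]
11. n0.acc = 24  [if A.acc then A.tag else A.env]
12. n0.off = "vpu"  ["v" ++ S.live]
13. n0.idx = true  [A.mk > 19]

24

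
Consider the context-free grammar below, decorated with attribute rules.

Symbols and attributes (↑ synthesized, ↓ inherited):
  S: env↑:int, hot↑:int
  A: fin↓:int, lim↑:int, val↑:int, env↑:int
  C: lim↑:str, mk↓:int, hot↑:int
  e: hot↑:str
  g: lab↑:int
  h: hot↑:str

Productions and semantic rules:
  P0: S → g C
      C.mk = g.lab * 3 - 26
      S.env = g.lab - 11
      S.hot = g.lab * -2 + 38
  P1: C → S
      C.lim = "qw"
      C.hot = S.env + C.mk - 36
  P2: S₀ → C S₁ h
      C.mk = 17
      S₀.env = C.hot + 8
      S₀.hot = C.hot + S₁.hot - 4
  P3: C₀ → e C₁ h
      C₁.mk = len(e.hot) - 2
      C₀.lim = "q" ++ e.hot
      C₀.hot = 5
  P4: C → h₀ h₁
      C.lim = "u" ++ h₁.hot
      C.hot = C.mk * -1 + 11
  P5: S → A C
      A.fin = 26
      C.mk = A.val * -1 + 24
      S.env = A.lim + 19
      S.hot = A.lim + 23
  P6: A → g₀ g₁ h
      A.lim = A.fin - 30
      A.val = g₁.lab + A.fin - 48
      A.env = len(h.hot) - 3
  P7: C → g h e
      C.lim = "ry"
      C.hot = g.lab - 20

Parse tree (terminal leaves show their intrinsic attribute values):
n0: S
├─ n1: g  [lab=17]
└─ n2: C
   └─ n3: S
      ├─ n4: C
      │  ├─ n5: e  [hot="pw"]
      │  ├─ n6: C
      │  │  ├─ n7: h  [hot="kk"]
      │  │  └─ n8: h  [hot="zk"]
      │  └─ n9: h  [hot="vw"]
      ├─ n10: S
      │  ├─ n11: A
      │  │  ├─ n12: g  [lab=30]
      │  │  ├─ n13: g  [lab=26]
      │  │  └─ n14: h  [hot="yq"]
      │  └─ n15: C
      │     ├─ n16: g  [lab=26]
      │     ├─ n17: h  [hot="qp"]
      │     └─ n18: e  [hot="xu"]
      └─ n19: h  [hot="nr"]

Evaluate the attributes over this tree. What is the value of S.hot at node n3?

20

1. n1.lab = 17  [terminal]
2. n2.mk = 25  [g.lab * 3 - 26]
3. n4.mk = 17  [17]
4. n5.hot = "pw"  [terminal]
5. n6.mk = 0  [len(e.hot) - 2]
6. n7.hot = "kk"  [terminal]
7. n8.hot = "zk"  [terminal]
8. n6.lim = "uzk"  ["u" ++ h₁.hot]
9. n6.hot = 11  [C.mk * -1 + 11]
10. n9.hot = "vw"  [terminal]
11. n4.lim = "qpw"  ["q" ++ e.hot]
12. n4.hot = 5  [5]
13. n11.fin = 26  [26]
14. n12.lab = 30  [terminal]
15. n13.lab = 26  [terminal]
16. n14.hot = "yq"  [terminal]
17. n11.lim = -4  [A.fin - 30]
18. n11.val = 4  [g₁.lab + A.fin - 48]
19. n11.env = -1  [len(h.hot) - 3]
20. n15.mk = 20  [A.val * -1 + 24]
21. n16.lab = 26  [terminal]
22. n17.hot = "qp"  [terminal]
23. n18.hot = "xu"  [terminal]
24. n15.lim = "ry"  ["ry"]
25. n15.hot = 6  [g.lab - 20]
26. n10.env = 15  [A.lim + 19]
27. n10.hot = 19  [A.lim + 23]
28. n19.hot = "nr"  [terminal]
29. n3.env = 13  [C.hot + 8]
30. n3.hot = 20  [C.hot + S₁.hot - 4]
31. n2.lim = "qw"  ["qw"]
32. n2.hot = 2  [S.env + C.mk - 36]
33. n0.env = 6  [g.lab - 11]
34. n0.hot = 4  [g.lab * -2 + 38]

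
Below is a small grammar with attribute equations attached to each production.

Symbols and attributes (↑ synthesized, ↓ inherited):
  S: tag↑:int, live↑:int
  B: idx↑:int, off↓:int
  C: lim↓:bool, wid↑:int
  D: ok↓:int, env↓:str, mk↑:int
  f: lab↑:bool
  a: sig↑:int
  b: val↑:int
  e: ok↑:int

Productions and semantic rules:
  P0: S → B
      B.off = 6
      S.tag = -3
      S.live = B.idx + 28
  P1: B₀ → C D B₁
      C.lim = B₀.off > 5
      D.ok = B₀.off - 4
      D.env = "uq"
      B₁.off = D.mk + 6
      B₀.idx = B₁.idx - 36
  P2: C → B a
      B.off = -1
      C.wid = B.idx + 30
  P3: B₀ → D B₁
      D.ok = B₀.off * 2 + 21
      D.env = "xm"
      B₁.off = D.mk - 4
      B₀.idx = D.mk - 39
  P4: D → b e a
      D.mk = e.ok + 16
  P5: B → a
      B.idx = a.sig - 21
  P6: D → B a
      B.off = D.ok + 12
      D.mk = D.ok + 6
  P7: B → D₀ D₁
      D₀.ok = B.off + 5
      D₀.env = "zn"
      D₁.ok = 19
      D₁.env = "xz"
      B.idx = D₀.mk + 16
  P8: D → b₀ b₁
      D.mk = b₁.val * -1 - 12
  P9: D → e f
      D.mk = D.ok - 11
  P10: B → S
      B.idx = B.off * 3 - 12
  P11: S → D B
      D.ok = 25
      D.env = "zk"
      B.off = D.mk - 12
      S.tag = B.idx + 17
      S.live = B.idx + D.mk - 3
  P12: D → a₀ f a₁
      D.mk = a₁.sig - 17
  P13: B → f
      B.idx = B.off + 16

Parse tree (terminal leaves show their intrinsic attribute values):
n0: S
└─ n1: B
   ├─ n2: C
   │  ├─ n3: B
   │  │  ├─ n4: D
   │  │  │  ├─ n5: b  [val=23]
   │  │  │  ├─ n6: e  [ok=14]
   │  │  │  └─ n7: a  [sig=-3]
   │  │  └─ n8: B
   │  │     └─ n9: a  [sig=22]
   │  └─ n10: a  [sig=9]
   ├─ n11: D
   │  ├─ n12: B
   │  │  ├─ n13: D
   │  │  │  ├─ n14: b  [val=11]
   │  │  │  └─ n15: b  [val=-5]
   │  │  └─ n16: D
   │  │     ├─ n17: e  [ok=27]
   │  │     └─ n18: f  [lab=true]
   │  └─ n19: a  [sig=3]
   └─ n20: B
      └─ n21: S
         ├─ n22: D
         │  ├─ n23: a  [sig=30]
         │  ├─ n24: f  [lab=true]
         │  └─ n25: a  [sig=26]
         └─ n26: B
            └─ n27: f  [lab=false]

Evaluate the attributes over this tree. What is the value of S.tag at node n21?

1. n1.off = 6  [6]
2. n2.lim = true  [B₀.off > 5]
3. n3.off = -1  [-1]
4. n4.ok = 19  [B₀.off * 2 + 21]
5. n4.env = "xm"  ["xm"]
6. n5.val = 23  [terminal]
7. n6.ok = 14  [terminal]
8. n7.sig = -3  [terminal]
9. n4.mk = 30  [e.ok + 16]
10. n8.off = 26  [D.mk - 4]
11. n9.sig = 22  [terminal]
12. n8.idx = 1  [a.sig - 21]
13. n3.idx = -9  [D.mk - 39]
14. n10.sig = 9  [terminal]
15. n2.wid = 21  [B.idx + 30]
16. n11.ok = 2  [B₀.off - 4]
17. n11.env = "uq"  ["uq"]
18. n12.off = 14  [D.ok + 12]
19. n13.ok = 19  [B.off + 5]
20. n13.env = "zn"  ["zn"]
21. n14.val = 11  [terminal]
22. n15.val = -5  [terminal]
23. n13.mk = -7  [b₁.val * -1 - 12]
24. n16.ok = 19  [19]
25. n16.env = "xz"  ["xz"]
26. n17.ok = 27  [terminal]
27. n18.lab = true  [terminal]
28. n16.mk = 8  [D.ok - 11]
29. n12.idx = 9  [D₀.mk + 16]
30. n19.sig = 3  [terminal]
31. n11.mk = 8  [D.ok + 6]
32. n20.off = 14  [D.mk + 6]
33. n22.ok = 25  [25]
34. n22.env = "zk"  ["zk"]
35. n23.sig = 30  [terminal]
36. n24.lab = true  [terminal]
37. n25.sig = 26  [terminal]
38. n22.mk = 9  [a₁.sig - 17]
39. n26.off = -3  [D.mk - 12]
40. n27.lab = false  [terminal]
41. n26.idx = 13  [B.off + 16]
42. n21.tag = 30  [B.idx + 17]
43. n21.live = 19  [B.idx + D.mk - 3]
44. n20.idx = 30  [B.off * 3 - 12]
45. n1.idx = -6  [B₁.idx - 36]
46. n0.tag = -3  [-3]
47. n0.live = 22  [B.idx + 28]

30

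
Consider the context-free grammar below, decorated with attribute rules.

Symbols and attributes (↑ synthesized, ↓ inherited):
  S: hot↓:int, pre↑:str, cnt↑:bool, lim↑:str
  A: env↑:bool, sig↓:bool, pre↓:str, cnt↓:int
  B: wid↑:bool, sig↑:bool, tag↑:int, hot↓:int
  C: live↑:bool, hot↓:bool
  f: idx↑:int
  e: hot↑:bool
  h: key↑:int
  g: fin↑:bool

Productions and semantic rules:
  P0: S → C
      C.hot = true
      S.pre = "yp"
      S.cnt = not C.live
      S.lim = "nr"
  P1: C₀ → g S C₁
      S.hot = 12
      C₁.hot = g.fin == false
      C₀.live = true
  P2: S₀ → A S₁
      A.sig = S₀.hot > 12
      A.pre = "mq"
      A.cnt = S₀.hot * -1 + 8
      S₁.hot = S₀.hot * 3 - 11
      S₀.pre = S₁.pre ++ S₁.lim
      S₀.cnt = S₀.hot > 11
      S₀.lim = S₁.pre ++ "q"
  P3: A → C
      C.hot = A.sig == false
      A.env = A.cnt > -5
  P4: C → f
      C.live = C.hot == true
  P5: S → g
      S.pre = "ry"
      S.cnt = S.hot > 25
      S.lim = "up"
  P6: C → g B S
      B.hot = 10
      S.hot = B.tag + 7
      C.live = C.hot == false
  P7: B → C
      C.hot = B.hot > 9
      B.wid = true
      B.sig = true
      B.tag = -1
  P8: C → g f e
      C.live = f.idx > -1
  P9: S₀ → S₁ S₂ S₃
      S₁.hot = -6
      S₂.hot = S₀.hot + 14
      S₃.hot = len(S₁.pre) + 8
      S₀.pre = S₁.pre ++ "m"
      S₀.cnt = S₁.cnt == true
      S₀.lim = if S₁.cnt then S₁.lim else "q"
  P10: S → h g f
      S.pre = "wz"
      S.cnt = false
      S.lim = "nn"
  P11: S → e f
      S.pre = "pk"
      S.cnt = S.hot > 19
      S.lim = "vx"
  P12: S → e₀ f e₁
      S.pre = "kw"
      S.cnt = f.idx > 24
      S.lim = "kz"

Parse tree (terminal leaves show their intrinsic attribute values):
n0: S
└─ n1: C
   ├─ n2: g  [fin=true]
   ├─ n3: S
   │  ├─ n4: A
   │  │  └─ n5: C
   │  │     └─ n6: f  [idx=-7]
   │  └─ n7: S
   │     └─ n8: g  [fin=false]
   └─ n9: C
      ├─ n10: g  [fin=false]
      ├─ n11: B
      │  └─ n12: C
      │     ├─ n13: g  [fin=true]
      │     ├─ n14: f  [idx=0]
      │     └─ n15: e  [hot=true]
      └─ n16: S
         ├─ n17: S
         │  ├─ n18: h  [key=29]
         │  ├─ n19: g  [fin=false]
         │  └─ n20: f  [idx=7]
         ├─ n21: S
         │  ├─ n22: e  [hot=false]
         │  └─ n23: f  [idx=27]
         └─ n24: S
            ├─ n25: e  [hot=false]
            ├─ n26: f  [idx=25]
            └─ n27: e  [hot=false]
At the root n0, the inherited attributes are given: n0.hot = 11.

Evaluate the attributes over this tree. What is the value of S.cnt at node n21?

1. n0.hot = 11  [given at root]
2. n1.hot = true  [true]
3. n2.fin = true  [terminal]
4. n3.hot = 12  [12]
5. n4.sig = false  [S₀.hot > 12]
6. n4.pre = "mq"  ["mq"]
7. n4.cnt = -4  [S₀.hot * -1 + 8]
8. n5.hot = true  [A.sig == false]
9. n6.idx = -7  [terminal]
10. n5.live = true  [C.hot == true]
11. n4.env = true  [A.cnt > -5]
12. n7.hot = 25  [S₀.hot * 3 - 11]
13. n8.fin = false  [terminal]
14. n7.pre = "ry"  ["ry"]
15. n7.cnt = false  [S.hot > 25]
16. n7.lim = "up"  ["up"]
17. n3.pre = "ryup"  [S₁.pre ++ S₁.lim]
18. n3.cnt = true  [S₀.hot > 11]
19. n3.lim = "ryq"  [S₁.pre ++ "q"]
20. n9.hot = false  [g.fin == false]
21. n10.fin = false  [terminal]
22. n11.hot = 10  [10]
23. n12.hot = true  [B.hot > 9]
24. n13.fin = true  [terminal]
25. n14.idx = 0  [terminal]
26. n15.hot = true  [terminal]
27. n12.live = true  [f.idx > -1]
28. n11.wid = true  [true]
29. n11.sig = true  [true]
30. n11.tag = -1  [-1]
31. n16.hot = 6  [B.tag + 7]
32. n17.hot = -6  [-6]
33. n18.key = 29  [terminal]
34. n19.fin = false  [terminal]
35. n20.idx = 7  [terminal]
36. n17.pre = "wz"  ["wz"]
37. n17.cnt = false  [false]
38. n17.lim = "nn"  ["nn"]
39. n21.hot = 20  [S₀.hot + 14]
40. n22.hot = false  [terminal]
41. n23.idx = 27  [terminal]
42. n21.pre = "pk"  ["pk"]
43. n21.cnt = true  [S.hot > 19]
44. n21.lim = "vx"  ["vx"]
45. n24.hot = 10  [len(S₁.pre) + 8]
46. n25.hot = false  [terminal]
47. n26.idx = 25  [terminal]
48. n27.hot = false  [terminal]
49. n24.pre = "kw"  ["kw"]
50. n24.cnt = true  [f.idx > 24]
51. n24.lim = "kz"  ["kz"]
52. n16.pre = "wzm"  [S₁.pre ++ "m"]
53. n16.cnt = false  [S₁.cnt == true]
54. n16.lim = "q"  [if S₁.cnt then S₁.lim else "q"]
55. n9.live = true  [C.hot == false]
56. n1.live = true  [true]
57. n0.pre = "yp"  ["yp"]
58. n0.cnt = false  [not C.live]
59. n0.lim = "nr"  ["nr"]

true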